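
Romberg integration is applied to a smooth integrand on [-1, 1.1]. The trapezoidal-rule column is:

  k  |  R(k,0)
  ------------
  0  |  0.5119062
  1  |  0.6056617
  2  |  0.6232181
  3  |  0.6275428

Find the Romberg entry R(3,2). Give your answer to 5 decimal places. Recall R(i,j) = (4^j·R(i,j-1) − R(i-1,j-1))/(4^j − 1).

Richardson extrapolation on the trapezoidal column (denominator 4−1=3):
R(2,1) = 0.6232181 + (0.6232181 − 0.6056617)/3 = 0.6290702
R(3,1) = (4·0.6275428 − 0.6232181) / 3 = 0.6289844
R(3,2) = 0.6289844 + (0.6289844 − 0.6290702)/15 = 0.6289787
(Column j=1 coincides with Simpson's rule on the same nodes.)

0.62898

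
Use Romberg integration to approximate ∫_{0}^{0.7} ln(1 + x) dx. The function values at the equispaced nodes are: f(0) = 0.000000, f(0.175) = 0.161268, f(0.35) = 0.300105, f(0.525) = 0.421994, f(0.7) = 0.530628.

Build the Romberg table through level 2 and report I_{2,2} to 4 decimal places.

0.2021

I_{0,0} (trapezoid, 1 panel, h=0.7000): 0.185720
I_{1,0} (trapezoid, 2 panels, h=0.3500): 0.197897
I_{2,0} (trapezoid, 4 panels, h=0.1750): 0.201019
I_{1,1} = 0.197897 + (0.197897 − 0.185720)/3 = 0.201956
I_{2,1} = 0.201019 + (0.201019 − 0.197897)/3 = 0.202060
I_{2,2} = 0.202060 + (0.202060 − 0.201956)/15 = 0.202067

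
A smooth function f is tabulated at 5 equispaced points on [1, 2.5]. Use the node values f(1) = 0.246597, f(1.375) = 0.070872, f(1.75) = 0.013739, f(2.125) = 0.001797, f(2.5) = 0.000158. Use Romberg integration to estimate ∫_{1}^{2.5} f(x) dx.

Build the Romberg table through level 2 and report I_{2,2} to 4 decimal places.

I_{0,0} (trapezoid, 1 panel, h=1.5000): 0.185066
I_{1,0} (trapezoid, 2 panels, h=0.7500): 0.102837
I_{2,0} (trapezoid, 4 panels, h=0.3750): 0.078670
I_{1,1} = 0.102837 + (0.102837 − 0.185066)/3 = 0.075427
I_{2,1} = 0.078670 + (0.078670 − 0.102837)/3 = 0.070614
I_{2,2} = 0.070614 + (0.070614 − 0.075427)/15 = 0.070293

0.0703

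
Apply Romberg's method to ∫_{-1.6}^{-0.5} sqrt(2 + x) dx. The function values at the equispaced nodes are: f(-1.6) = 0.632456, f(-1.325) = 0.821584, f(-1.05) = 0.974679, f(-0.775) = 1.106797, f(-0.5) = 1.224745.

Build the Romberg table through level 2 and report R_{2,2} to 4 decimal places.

1.0561

R_{0,0} (trapezoid, 1 panel, h=1.1000): 1.021461
R_{1,0} (trapezoid, 2 panels, h=0.5500): 1.046804
R_{2,0} (trapezoid, 4 panels, h=0.2750): 1.053707
R_{1,1} = 1.046804 + (1.046804 − 1.021461)/3 = 1.055252
R_{2,1} = 1.053707 + (1.053707 − 1.046804)/3 = 1.056008
R_{2,2} = 1.056008 + (1.056008 − 1.055252)/15 = 1.056058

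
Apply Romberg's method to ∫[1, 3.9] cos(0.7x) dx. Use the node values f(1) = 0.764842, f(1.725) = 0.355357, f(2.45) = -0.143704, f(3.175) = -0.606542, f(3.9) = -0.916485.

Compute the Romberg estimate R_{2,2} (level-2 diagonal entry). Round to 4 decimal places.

R_{0,0} (trapezoid, 1 panel, h=2.9000): -0.219882
R_{1,0} (trapezoid, 2 panels, h=1.4500): -0.318312
R_{2,0} (trapezoid, 4 panels, h=0.7250): -0.341265
R_{1,1} = -0.318312 + (-0.318312 − (-0.219882))/3 = -0.351122
R_{2,1} = -0.341265 + (-0.341265 − (-0.318312))/3 = -0.348916
R_{2,2} = -0.348916 + (-0.348916 − (-0.351122))/15 = -0.348769

-0.3488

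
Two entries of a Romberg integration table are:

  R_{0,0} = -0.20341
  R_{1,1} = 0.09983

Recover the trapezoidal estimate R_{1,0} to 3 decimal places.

From R_{1,1} = (4·R_{1,0} − R_{0,0})/3, solve for R_{1,0}:
4·R_{1,0} = 3·0.09983 + (-0.20341) = 0.09608
R_{1,0} = 0.02402

0.024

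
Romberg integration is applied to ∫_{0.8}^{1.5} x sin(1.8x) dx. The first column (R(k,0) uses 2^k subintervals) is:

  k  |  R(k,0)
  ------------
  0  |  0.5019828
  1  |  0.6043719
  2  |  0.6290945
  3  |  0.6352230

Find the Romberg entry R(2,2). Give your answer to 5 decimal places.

R(1,1) = (4·0.6043719 − 0.5019828) / 3 = 0.6385016
R(2,1) = (4·0.6290945 − 0.6043719) / 3 = 0.6373354
R(2,2) = (16·0.6373354 − 0.6385016) / 15 = 0.6372577

0.63726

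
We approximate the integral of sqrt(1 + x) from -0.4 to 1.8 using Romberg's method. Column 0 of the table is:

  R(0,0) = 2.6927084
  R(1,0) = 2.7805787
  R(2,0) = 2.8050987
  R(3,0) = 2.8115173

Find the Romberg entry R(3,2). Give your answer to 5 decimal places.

2.81368

Richardson extrapolation on the trapezoidal column (denominator 4−1=3):
R(2,1) = 2.8050987 + (2.8050987 − 2.7805787)/3 = 2.8132720
R(3,1) = (4·2.8115173 − 2.8050987) / 3 = 2.8136568
R(3,2) = 2.8136568 + (2.8136568 − 2.8132720)/15 = 2.8136825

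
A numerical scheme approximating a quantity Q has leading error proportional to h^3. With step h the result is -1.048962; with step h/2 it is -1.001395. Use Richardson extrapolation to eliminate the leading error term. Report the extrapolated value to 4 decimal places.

-0.9946

The leading error scales as h^3; refining by a factor of 2 reduces it by 2^3 = 8.
Extrapolated value = (8·A(h/2) − A(h)) / (8 − 1)
= (8·(-1.001395) − (-1.048962)) / 7
= -6.962198 / 7 = -0.994600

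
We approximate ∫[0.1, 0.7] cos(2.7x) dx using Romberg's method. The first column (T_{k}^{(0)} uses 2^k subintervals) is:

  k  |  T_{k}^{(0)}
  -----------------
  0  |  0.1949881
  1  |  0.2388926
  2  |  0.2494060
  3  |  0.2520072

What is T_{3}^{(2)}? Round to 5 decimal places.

Richardson extrapolation on the trapezoidal column (denominator 4−1=3):
T_{2}^{(1)} = 0.2494060 + (0.2494060 − 0.2388926)/3 = 0.2529105
T_{3}^{(1)} = 0.2520072 + (0.2520072 − 0.2494060)/3 = 0.2528743
T_{3}^{(2)} = 0.2528743 + (0.2528743 − 0.2529105)/15 = 0.2528719

0.25287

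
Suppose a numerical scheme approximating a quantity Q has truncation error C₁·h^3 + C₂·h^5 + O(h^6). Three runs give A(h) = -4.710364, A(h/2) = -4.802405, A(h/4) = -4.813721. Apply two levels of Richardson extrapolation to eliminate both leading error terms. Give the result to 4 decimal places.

First eliminate the h^3 term (factor 2^3 = 8):
  B₁ = (8·(-4.802405) − (-4.710364))/7 = -4.815554
  B₂ = (8·(-4.813721) − (-4.802405))/7 = -4.815338
Then eliminate the h^5 term (factor 2^5 = 32):
  (32·(-4.815338) − (-4.815554))/31 = -4.815331

-4.8153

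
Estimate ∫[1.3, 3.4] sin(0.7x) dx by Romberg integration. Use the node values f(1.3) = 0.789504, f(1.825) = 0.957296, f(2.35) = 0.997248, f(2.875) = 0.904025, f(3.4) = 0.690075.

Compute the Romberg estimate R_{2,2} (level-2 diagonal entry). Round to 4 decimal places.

1.9107

R_{0,0} (trapezoid, 1 panel, h=2.1000): 1.553558
R_{1,0} (trapezoid, 2 panels, h=1.0500): 1.823889
R_{2,0} (trapezoid, 4 panels, h=0.5250): 1.889138
R_{1,1} = 1.823889 + (1.823889 − 1.553558)/3 = 1.913999
R_{2,1} = 1.889138 + (1.889138 − 1.823889)/3 = 1.910888
R_{2,2} = 1.910888 + (1.910888 − 1.913999)/15 = 1.910681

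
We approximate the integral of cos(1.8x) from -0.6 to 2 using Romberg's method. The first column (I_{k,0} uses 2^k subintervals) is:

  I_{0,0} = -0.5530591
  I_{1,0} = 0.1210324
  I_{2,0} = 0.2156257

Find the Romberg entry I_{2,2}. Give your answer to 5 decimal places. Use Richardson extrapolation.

0.24059

Richardson extrapolation on the trapezoidal column (denominator 4−1=3):
I_{1,1} = 0.1210324 + (0.1210324 − (-0.5530591))/3 = 0.3457296
I_{2,1} = 0.2156257 + (0.2156257 − 0.1210324)/3 = 0.2471568
I_{2,2} = 0.2471568 + (0.2471568 − 0.3457296)/15 = 0.2405853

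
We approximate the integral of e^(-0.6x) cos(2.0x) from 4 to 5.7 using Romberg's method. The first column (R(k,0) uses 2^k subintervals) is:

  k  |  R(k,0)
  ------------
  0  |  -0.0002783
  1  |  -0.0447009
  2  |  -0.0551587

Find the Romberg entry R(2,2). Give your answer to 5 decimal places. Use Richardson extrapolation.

R(1,1) = -0.0447009 + (-0.0447009 − (-0.0002783))/3 = -0.0595084
R(2,1) = -0.0551587 + (-0.0551587 − (-0.0447009))/3 = -0.0586446
R(2,2) = -0.0586446 + (-0.0586446 − (-0.0595084))/15 = -0.0585870
(Column j=1 coincides with Simpson's rule on the same nodes.)

-0.05859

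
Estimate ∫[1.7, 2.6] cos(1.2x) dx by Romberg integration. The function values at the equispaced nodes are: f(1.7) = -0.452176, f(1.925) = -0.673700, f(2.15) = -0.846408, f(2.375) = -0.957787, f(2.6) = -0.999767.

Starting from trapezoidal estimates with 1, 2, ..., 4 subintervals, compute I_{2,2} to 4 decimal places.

I_{0,0} (trapezoid, 1 panel, h=0.9000): -0.653374
I_{1,0} (trapezoid, 2 panels, h=0.4500): -0.707571
I_{2,0} (trapezoid, 4 panels, h=0.2250): -0.720870
I_{1,1} = -0.707571 + (-0.707571 − (-0.653374))/3 = -0.725637
I_{2,1} = -0.720870 + (-0.720870 − (-0.707571))/3 = -0.725303
I_{2,2} = -0.725303 + (-0.725303 − (-0.725637))/15 = -0.725281

-0.7253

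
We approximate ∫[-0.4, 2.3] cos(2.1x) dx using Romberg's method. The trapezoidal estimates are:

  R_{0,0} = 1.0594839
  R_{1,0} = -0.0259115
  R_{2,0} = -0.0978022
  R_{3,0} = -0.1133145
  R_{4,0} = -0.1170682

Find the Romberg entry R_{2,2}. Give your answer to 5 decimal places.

-0.10404

R_{1,1} = -0.0259115 + (-0.0259115 − 1.0594839)/3 = -0.3877100
R_{2,1} = (4·(-0.0978022) − (-0.0259115)) / 3 = -0.1217658
R_{2,2} = (16·(-0.1217658) − (-0.3877100)) / 15 = -0.1040362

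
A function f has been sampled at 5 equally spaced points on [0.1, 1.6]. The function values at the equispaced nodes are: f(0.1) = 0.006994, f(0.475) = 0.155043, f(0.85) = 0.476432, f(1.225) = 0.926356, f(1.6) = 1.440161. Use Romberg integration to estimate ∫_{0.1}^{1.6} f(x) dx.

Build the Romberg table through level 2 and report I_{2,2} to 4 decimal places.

I_{0,0} (trapezoid, 1 panel, h=1.5000): 1.085366
I_{1,0} (trapezoid, 2 panels, h=0.7500): 0.900007
I_{2,0} (trapezoid, 4 panels, h=0.3750): 0.855528
I_{1,1} = 0.900007 + (0.900007 − 1.085366)/3 = 0.838221
I_{2,1} = 0.855528 + (0.855528 − 0.900007)/3 = 0.840702
I_{2,2} = 0.840702 + (0.840702 − 0.838221)/15 = 0.840867

0.8409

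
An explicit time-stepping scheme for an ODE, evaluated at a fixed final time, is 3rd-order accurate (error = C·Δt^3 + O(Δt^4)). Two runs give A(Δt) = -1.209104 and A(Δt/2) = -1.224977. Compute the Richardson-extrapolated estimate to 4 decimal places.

Extrapolated value = (8·A(Δt/2) − A(Δt)) / (8 − 1)
= (8·(-1.224977) − (-1.209104)) / 7
= -8.590712 / 7 = -1.227245

-1.2272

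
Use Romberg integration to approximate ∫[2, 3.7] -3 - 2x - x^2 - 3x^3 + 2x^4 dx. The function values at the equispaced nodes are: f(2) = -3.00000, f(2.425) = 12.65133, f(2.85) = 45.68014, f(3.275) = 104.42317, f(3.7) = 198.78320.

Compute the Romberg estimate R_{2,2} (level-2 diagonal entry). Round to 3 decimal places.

107.006

R_{0,0} (trapezoid, 1 panel, h=1.7000): 166.41572
R_{1,0} (trapezoid, 2 panels, h=0.8500): 122.03598
R_{2,0} (trapezoid, 4 panels, h=0.4250): 110.77465
R_{1,1} = 122.03598 + (122.03598 − 166.41572)/3 = 107.24273
R_{2,1} = 110.77465 + (110.77465 − 122.03598)/3 = 107.02087
R_{2,2} = 107.02087 + (107.02087 − 107.24273)/15 = 107.00608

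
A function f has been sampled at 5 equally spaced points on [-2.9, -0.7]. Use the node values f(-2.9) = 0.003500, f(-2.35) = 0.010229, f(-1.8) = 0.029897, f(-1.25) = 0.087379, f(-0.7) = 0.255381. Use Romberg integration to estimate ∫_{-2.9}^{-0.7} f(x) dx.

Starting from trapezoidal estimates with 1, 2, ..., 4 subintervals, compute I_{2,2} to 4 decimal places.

I_{0,0} (trapezoid, 1 panel, h=2.2000): 0.284769
I_{1,0} (trapezoid, 2 panels, h=1.1000): 0.175271
I_{2,0} (trapezoid, 4 panels, h=0.5500): 0.141320
I_{1,1} = 0.175271 + (0.175271 − 0.284769)/3 = 0.138772
I_{2,1} = 0.141320 + (0.141320 − 0.175271)/3 = 0.130003
I_{2,2} = 0.130003 + (0.130003 − 0.138772)/15 = 0.129418

0.1294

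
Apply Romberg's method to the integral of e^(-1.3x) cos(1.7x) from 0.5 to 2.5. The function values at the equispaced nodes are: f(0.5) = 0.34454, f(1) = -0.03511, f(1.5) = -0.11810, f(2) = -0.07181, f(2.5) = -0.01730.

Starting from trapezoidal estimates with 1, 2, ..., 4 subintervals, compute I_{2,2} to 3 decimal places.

-0.057

I_{0,0} (trapezoid, 1 panel, h=2.0000): 0.32724
I_{1,0} (trapezoid, 2 panels, h=1.0000): 0.04552
I_{2,0} (trapezoid, 4 panels, h=0.5000): -0.03070
I_{1,1} = 0.04552 + (0.04552 − 0.32724)/3 = -0.04839
I_{2,1} = -0.03070 + (-0.03070 − 0.04552)/3 = -0.05611
I_{2,2} = -0.05611 + (-0.05611 − (-0.04839))/15 = -0.05662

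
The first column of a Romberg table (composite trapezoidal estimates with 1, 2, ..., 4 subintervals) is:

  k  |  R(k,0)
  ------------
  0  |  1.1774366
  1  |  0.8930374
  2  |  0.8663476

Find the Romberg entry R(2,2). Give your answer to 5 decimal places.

Richardson extrapolation on the trapezoidal column (denominator 4−1=3):
R(1,1) = 0.8930374 + (0.8930374 − 1.1774366)/3 = 0.7982377
R(2,1) = 0.8663476 + (0.8663476 − 0.8930374)/3 = 0.8574510
R(2,2) = (16·0.8574510 − 0.7982377) / 15 = 0.8613986

0.86140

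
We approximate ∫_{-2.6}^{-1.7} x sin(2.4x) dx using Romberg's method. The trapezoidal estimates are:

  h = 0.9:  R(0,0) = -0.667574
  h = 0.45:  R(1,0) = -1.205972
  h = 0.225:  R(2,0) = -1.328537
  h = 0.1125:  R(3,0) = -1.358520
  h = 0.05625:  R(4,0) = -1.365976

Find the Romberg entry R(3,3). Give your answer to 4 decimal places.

-1.3685

Richardson extrapolation on the trapezoidal column (denominator 4−1=3):
R(1,1) = (4·(-1.205972) − (-0.667574)) / 3 = -1.385438
R(2,1) = (4·(-1.328537) − (-1.205972)) / 3 = -1.369392
R(3,1) = (4·(-1.358520) − (-1.328537)) / 3 = -1.368514
R(2,2) = -1.369392 + (-1.369392 − (-1.385438))/15 = -1.368322
R(3,2) = (16·(-1.368514) − (-1.369392)) / 15 = -1.368455
R(3,3) = -1.368455 + (-1.368455 − (-1.368322))/63 = -1.368457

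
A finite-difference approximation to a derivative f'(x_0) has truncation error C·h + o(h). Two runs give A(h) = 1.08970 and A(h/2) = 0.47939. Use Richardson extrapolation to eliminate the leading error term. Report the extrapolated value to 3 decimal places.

The leading error scales as h; refining by a factor of 2 reduces it by 2^1 = 2.
Extrapolated value = (2·A(h/2) − A(h)) / (2 − 1)
= (2·0.47939 − 1.08970) / 1
= -0.13092 / 1 = -0.13092

-0.131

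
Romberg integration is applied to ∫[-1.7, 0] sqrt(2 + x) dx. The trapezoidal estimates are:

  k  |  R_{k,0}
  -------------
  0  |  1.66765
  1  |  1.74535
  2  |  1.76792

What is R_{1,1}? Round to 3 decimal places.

R_{1,1} = (4·1.74535 − 1.66765) / 3 = 1.77125
(Column j=1 coincides with Simpson's rule on the same nodes.)

1.771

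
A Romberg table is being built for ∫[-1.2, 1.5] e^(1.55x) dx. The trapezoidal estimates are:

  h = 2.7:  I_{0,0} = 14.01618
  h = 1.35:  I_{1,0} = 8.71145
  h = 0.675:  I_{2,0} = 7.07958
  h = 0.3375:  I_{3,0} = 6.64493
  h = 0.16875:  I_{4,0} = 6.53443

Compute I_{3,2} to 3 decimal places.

6.498

Richardson extrapolation on the trapezoidal column (denominator 4−1=3):
I_{2,1} = (4·7.07958 − 8.71145) / 3 = 6.53562
I_{3,1} = 6.64493 + (6.64493 − 7.07958)/3 = 6.50005
I_{3,2} = (16·6.50005 − 6.53562) / 15 = 6.49768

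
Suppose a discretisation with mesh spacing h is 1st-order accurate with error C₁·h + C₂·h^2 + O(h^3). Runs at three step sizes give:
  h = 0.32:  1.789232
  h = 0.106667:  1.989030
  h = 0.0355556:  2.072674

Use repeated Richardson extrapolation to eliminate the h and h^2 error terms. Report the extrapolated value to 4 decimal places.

First eliminate the h term (factor 3^1 = 3):
  B₁ = (3·1.989030 − 1.789232)/2 = 2.088929
  B₂ = (3·2.072674 − 1.989030)/2 = 2.114496
Then eliminate the h^2 term (factor 3^2 = 9):
  (9·2.114496 − 2.088929)/8 = 2.117692

2.1177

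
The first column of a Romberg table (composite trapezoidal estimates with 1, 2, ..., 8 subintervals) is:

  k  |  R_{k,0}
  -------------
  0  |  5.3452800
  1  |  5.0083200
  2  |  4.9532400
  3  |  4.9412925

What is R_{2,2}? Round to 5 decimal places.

Richardson extrapolation on the trapezoidal column (denominator 4−1=3):
R_{1,1} = (4·5.0083200 − 5.3452800) / 3 = 4.8960000
R_{2,1} = 4.9532400 + (4.9532400 − 5.0083200)/3 = 4.9348800
R_{2,2} = 4.9348800 + (4.9348800 − 4.8960000)/15 = 4.9374720
(Column j=1 coincides with Simpson's rule on the same nodes.)

4.93747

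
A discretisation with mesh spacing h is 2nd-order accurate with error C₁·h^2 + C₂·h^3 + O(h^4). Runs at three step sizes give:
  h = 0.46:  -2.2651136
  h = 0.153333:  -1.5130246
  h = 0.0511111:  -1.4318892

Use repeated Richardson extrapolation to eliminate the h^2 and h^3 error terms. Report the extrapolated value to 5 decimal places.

-1.42185

First eliminate the h^2 term (factor 3^2 = 9):
  B₁ = (9·(-1.5130246) − (-2.2651136))/8 = -1.4190135
  B₂ = (9·(-1.4318892) − (-1.5130246))/8 = -1.4217473
Then eliminate the h^3 term (factor 3^3 = 27):
  (27·(-1.4217473) − (-1.4190135))/26 = -1.4218524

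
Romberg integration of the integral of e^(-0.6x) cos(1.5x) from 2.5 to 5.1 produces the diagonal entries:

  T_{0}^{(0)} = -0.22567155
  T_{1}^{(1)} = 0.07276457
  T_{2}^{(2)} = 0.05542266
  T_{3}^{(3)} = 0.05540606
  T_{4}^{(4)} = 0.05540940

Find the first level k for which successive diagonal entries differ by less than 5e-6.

|T_{1}^{(1)} − T_{0}^{(0)}| = 0.29843612 ≥ 5e-6
|T_{2}^{(2)} − T_{1}^{(1)}| = 0.01734191 ≥ 5e-6
|T_{3}^{(3)} − T_{2}^{(2)}| = 0.00001660 ≥ 5e-6
|T_{4}^{(4)} − T_{3}^{(3)}| = 0.00000334 < 5e-6

k = 4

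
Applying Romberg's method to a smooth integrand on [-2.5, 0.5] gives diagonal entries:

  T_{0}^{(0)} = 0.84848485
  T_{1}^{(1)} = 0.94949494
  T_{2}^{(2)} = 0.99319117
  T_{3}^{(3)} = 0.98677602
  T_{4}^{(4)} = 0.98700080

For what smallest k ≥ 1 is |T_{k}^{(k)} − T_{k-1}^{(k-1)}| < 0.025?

k = 3

|T_{1}^{(1)} − T_{0}^{(0)}| = 0.10101009 ≥ 0.025
|T_{2}^{(2)} − T_{1}^{(1)}| = 0.04369623 ≥ 0.025
|T_{3}^{(3)} − T_{2}^{(2)}| = 0.00641515 < 0.025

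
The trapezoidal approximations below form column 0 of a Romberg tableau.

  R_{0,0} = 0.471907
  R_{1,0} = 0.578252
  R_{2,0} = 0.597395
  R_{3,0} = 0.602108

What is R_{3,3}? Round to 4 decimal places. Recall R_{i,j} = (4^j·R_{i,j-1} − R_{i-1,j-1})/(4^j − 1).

R_{1,1} = (4·0.578252 − 0.471907) / 3 = 0.613700
R_{2,1} = 0.597395 + (0.597395 − 0.578252)/3 = 0.603776
R_{3,1} = (4·0.602108 − 0.597395) / 3 = 0.603679
R_{2,2} = (16·0.603776 − 0.613700) / 15 = 0.603114
R_{3,2} = 0.603679 + (0.603679 − 0.603776)/15 = 0.603673
R_{3,3} = (64·0.603673 − 0.603114) / 63 = 0.603682

0.6037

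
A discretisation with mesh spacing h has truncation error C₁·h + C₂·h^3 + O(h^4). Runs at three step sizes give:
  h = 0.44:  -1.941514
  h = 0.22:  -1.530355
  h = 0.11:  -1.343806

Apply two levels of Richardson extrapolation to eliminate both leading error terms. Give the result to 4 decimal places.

-1.1627

First eliminate the h term (factor 2^1 = 2):
  B₁ = (2·(-1.530355) − (-1.941514))/1 = -1.119196
  B₂ = (2·(-1.343806) − (-1.530355))/1 = -1.157257
Then eliminate the h^3 term (factor 2^3 = 8):
  (8·(-1.157257) − (-1.119196))/7 = -1.162694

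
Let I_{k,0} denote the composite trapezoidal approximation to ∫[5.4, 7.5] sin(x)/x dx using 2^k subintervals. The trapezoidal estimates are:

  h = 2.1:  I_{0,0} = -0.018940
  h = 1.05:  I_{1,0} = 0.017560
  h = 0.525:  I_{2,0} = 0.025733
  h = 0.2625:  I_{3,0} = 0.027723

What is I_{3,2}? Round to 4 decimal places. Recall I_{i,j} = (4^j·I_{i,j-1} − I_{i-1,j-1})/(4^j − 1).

I_{2,1} = 0.025733 + (0.025733 − 0.017560)/3 = 0.028457
I_{3,1} = 0.027723 + (0.027723 − 0.025733)/3 = 0.028386
I_{3,2} = 0.028386 + (0.028386 − 0.028457)/15 = 0.028381

0.0284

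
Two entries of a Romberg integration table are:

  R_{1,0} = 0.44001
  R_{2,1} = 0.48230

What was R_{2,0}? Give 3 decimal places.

0.472

From R_{2,1} = (4·R_{2,0} − R_{1,0})/3, solve for R_{2,0}:
4·R_{2,0} = 3·0.48230 + 0.44001 = 1.88691
R_{2,0} = 0.47173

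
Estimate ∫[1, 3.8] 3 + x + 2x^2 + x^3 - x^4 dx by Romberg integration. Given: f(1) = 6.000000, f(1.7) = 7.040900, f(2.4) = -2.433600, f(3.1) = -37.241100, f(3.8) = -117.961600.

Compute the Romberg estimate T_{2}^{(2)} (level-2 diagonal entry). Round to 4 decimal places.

-55.3573

T_{0}^{(0)} (trapezoid, 1 panel, h=2.8000): -156.746240
T_{1}^{(0)} (trapezoid, 2 panels, h=1.4000): -81.780160
T_{2}^{(0)} (trapezoid, 4 panels, h=0.7000): -62.030220
T_{1}^{(1)} = -81.780160 + (-81.780160 − (-156.746240))/3 = -56.791467
T_{2}^{(1)} = -62.030220 + (-62.030220 − (-81.780160))/3 = -55.446907
T_{2}^{(2)} = -55.446907 + (-55.446907 − (-56.791467))/15 = -55.357270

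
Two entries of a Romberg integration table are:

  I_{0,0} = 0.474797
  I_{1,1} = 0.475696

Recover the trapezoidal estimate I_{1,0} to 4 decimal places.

From I_{1,1} = (4·I_{1,0} − I_{0,0})/3, solve for I_{1,0}:
4·I_{1,0} = 3·0.475696 + 0.474797 = 1.901885
I_{1,0} = 0.475471

0.4755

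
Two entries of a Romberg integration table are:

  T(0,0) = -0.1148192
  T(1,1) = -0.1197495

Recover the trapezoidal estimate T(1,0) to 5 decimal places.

-0.11852

From T(1,1) = (4·T(1,0) − T(0,0))/3, solve for T(1,0):
4·T(1,0) = 3·(-0.1197495) + (-0.1148192) = -0.4740677
T(1,0) = -0.1185169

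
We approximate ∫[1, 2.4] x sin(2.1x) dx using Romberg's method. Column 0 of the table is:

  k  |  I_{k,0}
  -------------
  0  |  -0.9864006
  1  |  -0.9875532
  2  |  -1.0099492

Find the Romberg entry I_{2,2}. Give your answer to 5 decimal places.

-1.01938

Richardson extrapolation on the trapezoidal column (denominator 4−1=3):
I_{1,1} = (4·(-0.9875532) − (-0.9864006)) / 3 = -0.9879374
I_{2,1} = -1.0099492 + (-1.0099492 − (-0.9875532))/3 = -1.0174145
I_{2,2} = (16·(-1.0174145) − (-0.9879374)) / 15 = -1.0193796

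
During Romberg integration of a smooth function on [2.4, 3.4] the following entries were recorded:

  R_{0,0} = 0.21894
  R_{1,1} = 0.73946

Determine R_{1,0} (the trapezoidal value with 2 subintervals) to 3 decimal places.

0.609

From R_{1,1} = (4·R_{1,0} − R_{0,0})/3, solve for R_{1,0}:
4·R_{1,0} = 3·0.73946 + 0.21894 = 2.43732
R_{1,0} = 0.60933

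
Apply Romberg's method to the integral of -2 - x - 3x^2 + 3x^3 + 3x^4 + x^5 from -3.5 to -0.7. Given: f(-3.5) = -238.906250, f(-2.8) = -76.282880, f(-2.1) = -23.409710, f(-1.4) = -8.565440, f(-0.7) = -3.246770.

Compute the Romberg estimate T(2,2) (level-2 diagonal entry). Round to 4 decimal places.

T(0,0) (trapezoid, 1 panel, h=2.8000): -339.014228
T(1,0) (trapezoid, 2 panels, h=1.4000): -202.280708
T(2,0) (trapezoid, 4 panels, h=0.7000): -160.534178
T(1,1) = -202.280708 + (-202.280708 − (-339.014228))/3 = -156.702868
T(2,1) = -160.534178 + (-160.534178 − (-202.280708))/3 = -146.618668
T(2,2) = -146.618668 + (-146.618668 − (-156.702868))/15 = -145.946388

-145.9464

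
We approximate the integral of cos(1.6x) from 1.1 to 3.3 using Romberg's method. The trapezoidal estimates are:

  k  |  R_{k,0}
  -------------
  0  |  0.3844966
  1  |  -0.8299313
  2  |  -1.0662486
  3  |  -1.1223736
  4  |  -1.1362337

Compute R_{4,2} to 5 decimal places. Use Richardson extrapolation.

Richardson extrapolation on the trapezoidal column (denominator 4−1=3):
R_{3,1} = -1.1223736 + (-1.1223736 − (-1.0662486))/3 = -1.1410819
R_{4,1} = (4·(-1.1362337) − (-1.1223736)) / 3 = -1.1408537
R_{4,2} = -1.1408537 + (-1.1408537 − (-1.1410819))/15 = -1.1408385

-1.14084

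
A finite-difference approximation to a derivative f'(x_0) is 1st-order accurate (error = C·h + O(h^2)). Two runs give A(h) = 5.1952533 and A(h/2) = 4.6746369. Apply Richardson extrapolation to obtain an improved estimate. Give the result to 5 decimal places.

4.15402

The leading error scales as h; refining by a factor of 2 reduces it by 2^1 = 2.
Extrapolated value = (2·A(h/2) − A(h)) / (2 − 1)
= (2·4.6746369 − 5.1952533) / 1
= 4.1540205 / 1 = 4.1540205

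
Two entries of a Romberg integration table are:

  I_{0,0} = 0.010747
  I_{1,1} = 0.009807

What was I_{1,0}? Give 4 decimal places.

From I_{1,1} = (4·I_{1,0} − I_{0,0})/3, solve for I_{1,0}:
4·I_{1,0} = 3·0.009807 + 0.010747 = 0.040168
I_{1,0} = 0.010042

0.0100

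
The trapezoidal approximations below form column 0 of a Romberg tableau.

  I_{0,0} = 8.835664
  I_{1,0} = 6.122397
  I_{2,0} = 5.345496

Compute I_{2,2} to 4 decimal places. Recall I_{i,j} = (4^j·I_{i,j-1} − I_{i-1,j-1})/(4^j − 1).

I_{1,1} = (4·6.122397 − 8.835664) / 3 = 5.217975
I_{2,1} = 5.345496 + (5.345496 − 6.122397)/3 = 5.086529
I_{2,2} = (16·5.086529 − 5.217975) / 15 = 5.077766

5.0778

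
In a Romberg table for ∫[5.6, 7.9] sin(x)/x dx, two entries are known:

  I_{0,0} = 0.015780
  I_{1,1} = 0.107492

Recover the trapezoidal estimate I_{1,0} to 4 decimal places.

From I_{1,1} = (4·I_{1,0} − I_{0,0})/3, solve for I_{1,0}:
4·I_{1,0} = 3·0.107492 + 0.015780 = 0.338256
I_{1,0} = 0.084564

0.0846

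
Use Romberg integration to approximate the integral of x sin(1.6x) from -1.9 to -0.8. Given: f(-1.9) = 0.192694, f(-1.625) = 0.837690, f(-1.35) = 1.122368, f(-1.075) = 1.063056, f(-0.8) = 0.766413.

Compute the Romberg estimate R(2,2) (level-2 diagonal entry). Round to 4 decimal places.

0.9901

R(0,0) (trapezoid, 1 panel, h=1.1000): 0.527509
R(1,0) (trapezoid, 2 panels, h=0.5500): 0.881057
R(2,0) (trapezoid, 4 panels, h=0.2750): 0.963234
R(1,1) = 0.881057 + (0.881057 − 0.527509)/3 = 0.998906
R(2,1) = 0.963234 + (0.963234 − 0.881057)/3 = 0.990626
R(2,2) = 0.990626 + (0.990626 − 0.998906)/15 = 0.990074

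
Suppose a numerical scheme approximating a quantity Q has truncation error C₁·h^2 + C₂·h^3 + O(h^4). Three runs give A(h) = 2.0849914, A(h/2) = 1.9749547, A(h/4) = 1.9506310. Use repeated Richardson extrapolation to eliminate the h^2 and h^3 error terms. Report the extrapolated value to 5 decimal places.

First eliminate the h^2 term (factor 2^2 = 4):
  B₁ = (4·1.9749547 − 2.0849914)/3 = 1.9382758
  B₂ = (4·1.9506310 − 1.9749547)/3 = 1.9425231
Then eliminate the h^3 term (factor 2^3 = 8):
  (8·1.9425231 − 1.9382758)/7 = 1.9431299

1.94313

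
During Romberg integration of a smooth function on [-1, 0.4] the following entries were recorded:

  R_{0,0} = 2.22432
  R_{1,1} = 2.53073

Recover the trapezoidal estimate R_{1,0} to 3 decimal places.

2.454

From R_{1,1} = (4·R_{1,0} − R_{0,0})/3, solve for R_{1,0}:
4·R_{1,0} = 3·2.53073 + 2.22432 = 9.81651
R_{1,0} = 2.45413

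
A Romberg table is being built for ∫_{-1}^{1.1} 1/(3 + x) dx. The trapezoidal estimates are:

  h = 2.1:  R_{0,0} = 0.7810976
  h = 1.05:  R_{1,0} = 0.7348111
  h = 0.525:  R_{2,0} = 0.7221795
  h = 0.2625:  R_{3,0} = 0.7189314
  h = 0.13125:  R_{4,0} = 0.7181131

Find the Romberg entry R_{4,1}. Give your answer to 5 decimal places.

Richardson extrapolation on the trapezoidal column (denominator 4−1=3):
R_{4,1} = (4·0.7181131 − 0.7189314) / 3 = 0.7178403
(Column j=1 coincides with Simpson's rule on the same nodes.)

0.71784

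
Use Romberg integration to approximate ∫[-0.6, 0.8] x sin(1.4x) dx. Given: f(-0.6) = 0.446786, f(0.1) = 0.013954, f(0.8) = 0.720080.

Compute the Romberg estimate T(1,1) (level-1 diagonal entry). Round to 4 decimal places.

0.2853

T(0,0) (trapezoid, 1 panel, h=1.4000): 0.816806
T(1,0) (trapezoid, 2 panels, h=0.7000): 0.418171
T(1,1) = 0.418171 + (0.418171 − 0.816806)/3 = 0.285293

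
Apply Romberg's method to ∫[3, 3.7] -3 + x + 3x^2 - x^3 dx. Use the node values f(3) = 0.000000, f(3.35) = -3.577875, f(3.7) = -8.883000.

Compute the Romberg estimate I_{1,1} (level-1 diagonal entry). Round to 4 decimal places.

I_{0,0} (trapezoid, 1 panel, h=0.7000): -3.109050
I_{1,0} (trapezoid, 2 panels, h=0.3500): -2.806781
I_{1,1} = -2.806781 + (-2.806781 − (-3.109050))/3 = -2.706025

-2.7060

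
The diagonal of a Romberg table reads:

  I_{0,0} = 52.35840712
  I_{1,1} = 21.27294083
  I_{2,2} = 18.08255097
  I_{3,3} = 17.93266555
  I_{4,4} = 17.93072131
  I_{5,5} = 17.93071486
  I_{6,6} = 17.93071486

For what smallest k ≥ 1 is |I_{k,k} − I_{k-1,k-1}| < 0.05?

|I_{1,1} − I_{0,0}| = 31.08546629 ≥ 0.05
|I_{2,2} − I_{1,1}| = 3.19038986 ≥ 0.05
|I_{3,3} − I_{2,2}| = 0.14988542 ≥ 0.05
|I_{4,4} − I_{3,3}| = 0.00194424 < 0.05

k = 4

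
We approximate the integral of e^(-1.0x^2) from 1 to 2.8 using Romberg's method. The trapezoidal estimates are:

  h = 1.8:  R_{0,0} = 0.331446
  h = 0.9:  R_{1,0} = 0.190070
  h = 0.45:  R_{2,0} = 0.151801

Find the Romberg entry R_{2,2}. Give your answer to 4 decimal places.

0.1388

Richardson extrapolation on the trapezoidal column (denominator 4−1=3):
R_{1,1} = (4·0.190070 − 0.331446) / 3 = 0.142945
R_{2,1} = (4·0.151801 − 0.190070) / 3 = 0.139045
R_{2,2} = (16·0.139045 − 0.142945) / 15 = 0.138785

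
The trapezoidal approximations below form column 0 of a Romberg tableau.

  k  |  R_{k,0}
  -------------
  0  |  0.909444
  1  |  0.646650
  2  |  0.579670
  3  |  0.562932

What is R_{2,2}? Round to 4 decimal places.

0.5572

R_{1,1} = (4·0.646650 − 0.909444) / 3 = 0.559052
R_{2,1} = (4·0.579670 − 0.646650) / 3 = 0.557343
R_{2,2} = 0.557343 + (0.557343 − 0.559052)/15 = 0.557229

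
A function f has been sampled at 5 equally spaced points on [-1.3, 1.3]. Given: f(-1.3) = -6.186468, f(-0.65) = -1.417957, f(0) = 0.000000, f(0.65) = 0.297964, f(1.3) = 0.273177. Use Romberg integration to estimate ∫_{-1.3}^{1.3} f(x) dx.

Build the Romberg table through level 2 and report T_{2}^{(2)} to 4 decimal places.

-2.2312

T_{0}^{(0)} (trapezoid, 1 panel, h=2.6000): -7.687278
T_{1}^{(0)} (trapezoid, 2 panels, h=1.3000): -3.843639
T_{2}^{(0)} (trapezoid, 4 panels, h=0.6500): -2.649815
T_{1}^{(1)} = -3.843639 + (-3.843639 − (-7.687278))/3 = -2.562426
T_{2}^{(1)} = -2.649815 + (-2.649815 − (-3.843639))/3 = -2.251874
T_{2}^{(2)} = -2.251874 + (-2.251874 − (-2.562426))/15 = -2.231171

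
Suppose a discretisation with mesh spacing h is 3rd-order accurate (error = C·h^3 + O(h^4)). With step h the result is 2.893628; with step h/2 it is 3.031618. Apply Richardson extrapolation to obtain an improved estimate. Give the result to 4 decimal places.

3.0513

The leading error scales as h^3; refining by a factor of 2 reduces it by 2^3 = 8.
Extrapolated value = (8·A(h/2) − A(h)) / (8 − 1)
= (8·3.031618 − 2.893628) / 7
= 21.359316 / 7 = 3.051331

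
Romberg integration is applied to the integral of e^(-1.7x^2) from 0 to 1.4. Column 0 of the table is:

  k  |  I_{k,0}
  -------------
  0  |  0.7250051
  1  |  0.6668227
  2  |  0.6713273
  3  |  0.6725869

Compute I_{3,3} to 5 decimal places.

I_{1,1} = (4·0.6668227 − 0.7250051) / 3 = 0.6474286
I_{2,1} = (4·0.6713273 − 0.6668227) / 3 = 0.6728288
I_{3,1} = 0.6725869 + (0.6725869 − 0.6713273)/3 = 0.6730068
I_{2,2} = (16·0.6728288 − 0.6474286) / 15 = 0.6745221
I_{3,2} = (16·0.6730068 − 0.6728288) / 15 = 0.6730187
I_{3,3} = 0.6730187 + (0.6730187 − 0.6745221)/63 = 0.6729948
(Column j=1 coincides with Simpson's rule on the same nodes.)

0.67299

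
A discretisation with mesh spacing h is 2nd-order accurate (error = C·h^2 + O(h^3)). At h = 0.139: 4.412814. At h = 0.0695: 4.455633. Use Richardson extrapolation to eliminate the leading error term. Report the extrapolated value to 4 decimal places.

4.4699

The leading error scales as h^2; refining by a factor of 2 reduces it by 2^2 = 4.
Extrapolated value = (4·A(h/2) − A(h)) / (4 − 1)
= (4·4.455633 − 4.412814) / 3
= 13.409718 / 3 = 4.469906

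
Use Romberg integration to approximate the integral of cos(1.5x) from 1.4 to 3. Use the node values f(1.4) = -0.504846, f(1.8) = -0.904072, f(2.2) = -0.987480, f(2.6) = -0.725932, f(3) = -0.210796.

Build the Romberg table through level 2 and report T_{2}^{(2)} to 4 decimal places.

-1.2270

T_{0}^{(0)} (trapezoid, 1 panel, h=1.6000): -0.572514
T_{1}^{(0)} (trapezoid, 2 panels, h=0.8000): -1.076241
T_{2}^{(0)} (trapezoid, 4 panels, h=0.4000): -1.190122
T_{1}^{(1)} = -1.076241 + (-1.076241 − (-0.572514))/3 = -1.244150
T_{2}^{(1)} = -1.190122 + (-1.190122 − (-1.076241))/3 = -1.228082
T_{2}^{(2)} = -1.228082 + (-1.228082 − (-1.244150))/15 = -1.227011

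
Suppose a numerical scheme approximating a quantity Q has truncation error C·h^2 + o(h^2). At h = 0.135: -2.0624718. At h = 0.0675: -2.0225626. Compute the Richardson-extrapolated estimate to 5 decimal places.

-2.00926

The leading error scales as h^2; refining by a factor of 2 reduces it by 2^2 = 4.
Extrapolated value = (4·A(h/2) − A(h)) / (4 − 1)
= (4·(-2.0225626) − (-2.0624718)) / 3
= -6.0277786 / 3 = -2.0092595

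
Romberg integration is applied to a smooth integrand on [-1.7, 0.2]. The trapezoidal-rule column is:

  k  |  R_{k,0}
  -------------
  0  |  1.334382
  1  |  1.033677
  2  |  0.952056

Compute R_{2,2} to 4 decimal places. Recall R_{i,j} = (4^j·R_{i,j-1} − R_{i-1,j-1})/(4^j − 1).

0.9243

Richardson extrapolation on the trapezoidal column (denominator 4−1=3):
R_{1,1} = (4·1.033677 − 1.334382) / 3 = 0.933442
R_{2,1} = (4·0.952056 − 1.033677) / 3 = 0.924849
R_{2,2} = (16·0.924849 − 0.933442) / 15 = 0.924276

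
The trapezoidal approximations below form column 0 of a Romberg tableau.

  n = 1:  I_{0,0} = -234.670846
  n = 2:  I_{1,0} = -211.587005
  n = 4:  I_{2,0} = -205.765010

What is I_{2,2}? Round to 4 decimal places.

-203.8198

Richardson extrapolation on the trapezoidal column (denominator 4−1=3):
I_{1,1} = -211.587005 + (-211.587005 − (-234.670846))/3 = -203.892391
I_{2,1} = -205.765010 + (-205.765010 − (-211.587005))/3 = -203.824345
I_{2,2} = -203.824345 + (-203.824345 − (-203.892391))/15 = -203.819809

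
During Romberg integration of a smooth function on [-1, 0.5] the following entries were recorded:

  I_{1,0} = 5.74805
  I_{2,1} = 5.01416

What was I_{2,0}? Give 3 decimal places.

5.198

From I_{2,1} = (4·I_{2,0} − I_{1,0})/3, solve for I_{2,0}:
4·I_{2,0} = 3·5.01416 + 5.74805 = 20.79053
I_{2,0} = 5.19763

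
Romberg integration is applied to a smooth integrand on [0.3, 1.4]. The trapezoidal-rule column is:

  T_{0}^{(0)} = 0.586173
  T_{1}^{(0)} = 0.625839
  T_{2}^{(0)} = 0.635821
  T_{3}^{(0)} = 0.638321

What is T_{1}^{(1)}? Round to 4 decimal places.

0.6391

T_{1}^{(1)} = 0.625839 + (0.625839 − 0.586173)/3 = 0.639061
(Column j=1 coincides with Simpson's rule on the same nodes.)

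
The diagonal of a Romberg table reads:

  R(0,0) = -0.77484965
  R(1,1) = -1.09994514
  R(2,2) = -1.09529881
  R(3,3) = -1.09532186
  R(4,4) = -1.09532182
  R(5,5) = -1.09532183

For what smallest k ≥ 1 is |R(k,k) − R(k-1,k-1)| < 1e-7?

k = 4

|R(1,1) − R(0,0)| = 0.32509549 ≥ 1e-7
|R(2,2) − R(1,1)| = 0.00464633 ≥ 1e-7
|R(3,3) − R(2,2)| = 0.00002305 ≥ 1e-7
|R(4,4) − R(3,3)| = 0.00000004 < 1e-7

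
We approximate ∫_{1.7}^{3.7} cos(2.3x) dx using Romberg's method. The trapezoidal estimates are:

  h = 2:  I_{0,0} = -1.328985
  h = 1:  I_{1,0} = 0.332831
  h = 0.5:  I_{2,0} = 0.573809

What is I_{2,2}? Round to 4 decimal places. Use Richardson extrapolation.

0.6386

I_{1,1} = 0.332831 + (0.332831 − (-1.328985))/3 = 0.886770
I_{2,1} = 0.573809 + (0.573809 − 0.332831)/3 = 0.654135
I_{2,2} = (16·0.654135 − 0.886770) / 15 = 0.638626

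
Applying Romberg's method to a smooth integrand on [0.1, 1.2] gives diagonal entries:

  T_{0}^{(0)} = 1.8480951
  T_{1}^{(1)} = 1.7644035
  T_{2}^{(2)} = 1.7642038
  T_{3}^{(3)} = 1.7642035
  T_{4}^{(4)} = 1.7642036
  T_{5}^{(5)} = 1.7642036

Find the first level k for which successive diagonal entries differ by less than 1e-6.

|T_{1}^{(1)} − T_{0}^{(0)}| = 0.0836916 ≥ 1e-6
|T_{2}^{(2)} − T_{1}^{(1)}| = 0.0001997 ≥ 1e-6
|T_{3}^{(3)} − T_{2}^{(2)}| = 0.0000003 < 1e-6

k = 3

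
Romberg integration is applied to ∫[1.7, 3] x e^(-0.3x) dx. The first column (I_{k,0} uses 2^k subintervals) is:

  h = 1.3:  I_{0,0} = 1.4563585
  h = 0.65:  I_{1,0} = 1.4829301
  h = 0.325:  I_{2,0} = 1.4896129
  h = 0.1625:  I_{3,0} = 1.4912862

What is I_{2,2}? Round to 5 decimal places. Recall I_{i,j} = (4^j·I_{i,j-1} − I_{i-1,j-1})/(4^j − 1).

Richardson extrapolation on the trapezoidal column (denominator 4−1=3):
I_{1,1} = (4·1.4829301 − 1.4563585) / 3 = 1.4917873
I_{2,1} = 1.4896129 + (1.4896129 − 1.4829301)/3 = 1.4918405
I_{2,2} = 1.4918405 + (1.4918405 − 1.4917873)/15 = 1.4918440

1.49184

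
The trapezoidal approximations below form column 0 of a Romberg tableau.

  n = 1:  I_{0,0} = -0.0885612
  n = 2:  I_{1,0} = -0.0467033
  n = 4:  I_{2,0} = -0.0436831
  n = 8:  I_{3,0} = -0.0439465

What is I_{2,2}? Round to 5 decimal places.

Richardson extrapolation on the trapezoidal column (denominator 4−1=3):
I_{1,1} = (4·(-0.0467033) − (-0.0885612)) / 3 = -0.0327507
I_{2,1} = -0.0436831 + (-0.0436831 − (-0.0467033))/3 = -0.0426764
I_{2,2} = -0.0426764 + (-0.0426764 − (-0.0327507))/15 = -0.0433381

-0.04334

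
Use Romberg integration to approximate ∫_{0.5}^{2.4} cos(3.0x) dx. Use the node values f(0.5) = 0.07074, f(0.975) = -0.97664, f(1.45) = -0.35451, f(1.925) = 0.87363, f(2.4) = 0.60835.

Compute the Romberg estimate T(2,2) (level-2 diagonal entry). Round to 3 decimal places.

T(0,0) (trapezoid, 1 panel, h=1.9000): 0.64514
T(1,0) (trapezoid, 2 panels, h=0.9500): -0.01422
T(2,0) (trapezoid, 4 panels, h=0.4750): -0.05604
T(1,1) = -0.01422 + (-0.01422 − 0.64514)/3 = -0.23401
T(2,1) = -0.05604 + (-0.05604 − (-0.01422))/3 = -0.06998
T(2,2) = -0.06998 + (-0.06998 − (-0.23401))/15 = -0.05904

-0.059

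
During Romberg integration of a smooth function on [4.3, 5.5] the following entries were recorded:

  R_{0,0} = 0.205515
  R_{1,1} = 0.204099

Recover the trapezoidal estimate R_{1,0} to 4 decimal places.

0.2045

From R_{1,1} = (4·R_{1,0} − R_{0,0})/3, solve for R_{1,0}:
4·R_{1,0} = 3·0.204099 + 0.205515 = 0.817812
R_{1,0} = 0.204453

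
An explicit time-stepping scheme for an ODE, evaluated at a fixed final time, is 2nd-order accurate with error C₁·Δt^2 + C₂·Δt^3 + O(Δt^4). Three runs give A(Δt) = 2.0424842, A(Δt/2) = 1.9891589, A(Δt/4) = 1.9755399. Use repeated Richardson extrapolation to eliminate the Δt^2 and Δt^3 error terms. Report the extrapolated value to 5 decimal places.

1.97095

First eliminate the Δt^2 term (factor 2^2 = 4):
  B₁ = (4·1.9891589 − 2.0424842)/3 = 1.9713838
  B₂ = (4·1.9755399 − 1.9891589)/3 = 1.9710002
Then eliminate the Δt^3 term (factor 2^3 = 8):
  (8·1.9710002 − 1.9713838)/7 = 1.9709454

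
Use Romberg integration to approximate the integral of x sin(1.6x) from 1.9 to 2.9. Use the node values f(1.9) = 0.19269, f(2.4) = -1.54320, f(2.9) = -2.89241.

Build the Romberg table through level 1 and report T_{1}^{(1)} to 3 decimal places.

-1.479

T_{0}^{(0)} (trapezoid, 1 panel, h=1.0000): -1.34986
T_{1}^{(0)} (trapezoid, 2 panels, h=0.5000): -1.44653
T_{1}^{(1)} = -1.44653 + (-1.44653 − (-1.34986))/3 = -1.47875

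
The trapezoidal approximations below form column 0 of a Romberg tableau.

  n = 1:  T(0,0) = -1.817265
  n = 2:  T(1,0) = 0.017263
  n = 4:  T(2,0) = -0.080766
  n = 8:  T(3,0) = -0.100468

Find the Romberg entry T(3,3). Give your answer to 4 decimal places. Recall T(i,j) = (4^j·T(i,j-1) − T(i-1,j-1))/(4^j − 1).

-0.1057

Richardson extrapolation on the trapezoidal column (denominator 4−1=3):
T(1,1) = (4·0.017263 − (-1.817265)) / 3 = 0.628772
T(2,1) = -0.080766 + (-0.080766 − 0.017263)/3 = -0.113442
T(3,1) = -0.100468 + (-0.100468 − (-0.080766))/3 = -0.107035
T(2,2) = (16·(-0.113442) − 0.628772) / 15 = -0.162923
T(3,2) = -0.107035 + (-0.107035 − (-0.113442))/15 = -0.106608
T(3,3) = -0.106608 + (-0.106608 − (-0.162923))/63 = -0.105714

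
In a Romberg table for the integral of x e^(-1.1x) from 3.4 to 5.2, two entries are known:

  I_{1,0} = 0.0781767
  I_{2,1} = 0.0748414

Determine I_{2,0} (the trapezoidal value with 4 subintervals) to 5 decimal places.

0.07568

From I_{2,1} = (4·I_{2,0} − I_{1,0})/3, solve for I_{2,0}:
4·I_{2,0} = 3·0.0748414 + 0.0781767 = 0.3027009
I_{2,0} = 0.0756752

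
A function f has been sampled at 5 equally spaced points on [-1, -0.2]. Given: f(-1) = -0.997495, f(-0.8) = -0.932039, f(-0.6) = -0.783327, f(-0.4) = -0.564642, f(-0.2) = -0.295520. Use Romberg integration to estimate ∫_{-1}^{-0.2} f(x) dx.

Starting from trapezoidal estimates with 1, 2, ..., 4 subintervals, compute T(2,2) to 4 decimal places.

T(0,0) (trapezoid, 1 panel, h=0.8000): -0.517206
T(1,0) (trapezoid, 2 panels, h=0.4000): -0.571934
T(2,0) (trapezoid, 4 panels, h=0.2000): -0.585303
T(1,1) = -0.571934 + (-0.571934 − (-0.517206))/3 = -0.590177
T(2,1) = -0.585303 + (-0.585303 − (-0.571934))/3 = -0.589759
T(2,2) = -0.589759 + (-0.589759 − (-0.590177))/15 = -0.589731

-0.5897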